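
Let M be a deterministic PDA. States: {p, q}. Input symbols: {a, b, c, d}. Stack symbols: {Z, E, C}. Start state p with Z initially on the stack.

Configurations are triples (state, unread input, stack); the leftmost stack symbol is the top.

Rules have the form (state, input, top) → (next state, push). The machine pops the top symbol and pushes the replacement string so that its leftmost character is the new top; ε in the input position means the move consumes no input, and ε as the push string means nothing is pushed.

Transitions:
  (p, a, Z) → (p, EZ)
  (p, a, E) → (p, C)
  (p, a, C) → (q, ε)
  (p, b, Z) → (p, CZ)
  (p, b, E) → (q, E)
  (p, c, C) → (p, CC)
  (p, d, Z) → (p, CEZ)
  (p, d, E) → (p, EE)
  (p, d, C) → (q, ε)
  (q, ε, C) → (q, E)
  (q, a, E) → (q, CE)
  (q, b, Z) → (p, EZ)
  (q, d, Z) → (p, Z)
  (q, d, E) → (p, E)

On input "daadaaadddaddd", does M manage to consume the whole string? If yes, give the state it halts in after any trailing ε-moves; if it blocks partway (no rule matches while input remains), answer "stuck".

(p, daadaaadddaddd, Z) ⊢ (p, aadaaadddaddd, CEZ) ⊢ (q, adaaadddaddd, EZ) ⊢ (q, daaadddaddd, CEZ) ⊢ (q, daaadddaddd, EEZ) ⊢ (p, aaadddaddd, EEZ) ⊢ (p, aadddaddd, CEZ) ⊢ (q, adddaddd, EZ) ⊢ (q, dddaddd, CEZ) ⊢ (q, dddaddd, EEZ) ⊢ (p, ddaddd, EEZ) ⊢ (p, daddd, EEEZ) ⊢ (p, addd, EEEEZ) ⊢ (p, ddd, CEEEZ) ⊢ (q, dd, EEEZ) ⊢ (p, d, EEEZ) ⊢ (p, ε, EEEEZ)
All input consumed; M is in state p.

p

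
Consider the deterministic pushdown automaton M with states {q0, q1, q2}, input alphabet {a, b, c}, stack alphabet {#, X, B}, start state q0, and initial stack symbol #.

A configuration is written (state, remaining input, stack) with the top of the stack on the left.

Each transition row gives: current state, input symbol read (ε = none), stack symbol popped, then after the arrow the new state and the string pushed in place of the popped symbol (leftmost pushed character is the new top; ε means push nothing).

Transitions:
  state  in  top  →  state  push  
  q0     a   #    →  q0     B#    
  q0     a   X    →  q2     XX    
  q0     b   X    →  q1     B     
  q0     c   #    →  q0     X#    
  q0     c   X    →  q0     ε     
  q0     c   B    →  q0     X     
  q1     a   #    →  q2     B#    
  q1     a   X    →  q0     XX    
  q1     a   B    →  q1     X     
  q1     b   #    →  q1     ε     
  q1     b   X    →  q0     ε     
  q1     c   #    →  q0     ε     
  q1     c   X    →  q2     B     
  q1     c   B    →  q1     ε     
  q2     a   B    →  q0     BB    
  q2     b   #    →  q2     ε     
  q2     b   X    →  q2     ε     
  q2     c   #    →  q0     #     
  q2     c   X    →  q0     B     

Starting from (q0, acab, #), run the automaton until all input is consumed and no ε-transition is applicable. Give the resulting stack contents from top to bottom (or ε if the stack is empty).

X#

(q0, acab, #)
  read a, top #: go to q0, push B# → (q0, cab, B#)
  read c, top B: go to q0, push X → (q0, ab, X#)
  read a, top X: go to q2, push XX → (q2, b, XX#)
  read b, top X: go to q2, push ε → (q2, ε, X#)
All input consumed in state q2 with stack X#.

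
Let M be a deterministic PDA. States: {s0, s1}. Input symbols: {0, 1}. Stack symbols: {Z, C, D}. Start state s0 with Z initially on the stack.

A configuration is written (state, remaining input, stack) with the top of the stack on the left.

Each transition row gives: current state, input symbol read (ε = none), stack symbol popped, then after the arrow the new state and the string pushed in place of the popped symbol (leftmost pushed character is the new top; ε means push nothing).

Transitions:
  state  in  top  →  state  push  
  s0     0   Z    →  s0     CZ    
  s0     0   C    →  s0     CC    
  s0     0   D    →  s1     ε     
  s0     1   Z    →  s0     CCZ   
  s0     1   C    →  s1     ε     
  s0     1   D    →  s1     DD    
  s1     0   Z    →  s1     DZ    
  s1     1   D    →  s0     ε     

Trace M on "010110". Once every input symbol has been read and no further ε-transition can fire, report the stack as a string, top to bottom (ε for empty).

CCCZ

(s0, 010110, Z)
  read 0, top Z: go to s0, push CZ → (s0, 10110, CZ)
  read 1, top C: go to s1, push ε → (s1, 0110, Z)
  read 0, top Z: go to s1, push DZ → (s1, 110, DZ)
  read 1, top D: go to s0, push ε → (s0, 10, Z)
  read 1, top Z: go to s0, push CCZ → (s0, 0, CCZ)
  read 0, top C: go to s0, push CC → (s0, ε, CCCZ)
All input consumed in state s0 with stack CCCZ.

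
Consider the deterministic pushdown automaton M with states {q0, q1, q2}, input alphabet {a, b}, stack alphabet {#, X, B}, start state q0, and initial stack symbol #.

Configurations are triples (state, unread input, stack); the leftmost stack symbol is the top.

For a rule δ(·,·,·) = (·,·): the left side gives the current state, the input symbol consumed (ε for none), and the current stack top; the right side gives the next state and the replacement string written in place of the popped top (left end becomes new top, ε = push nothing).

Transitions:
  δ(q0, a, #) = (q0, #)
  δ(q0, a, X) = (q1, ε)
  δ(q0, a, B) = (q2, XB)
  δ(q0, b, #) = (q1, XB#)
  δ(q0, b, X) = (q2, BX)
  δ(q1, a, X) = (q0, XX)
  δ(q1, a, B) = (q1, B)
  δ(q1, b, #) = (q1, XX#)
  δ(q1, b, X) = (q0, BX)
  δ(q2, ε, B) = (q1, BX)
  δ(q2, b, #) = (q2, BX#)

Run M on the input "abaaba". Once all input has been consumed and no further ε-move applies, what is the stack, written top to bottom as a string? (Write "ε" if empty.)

(q0, abaaba, #)
  read a, top #: go to q0, push # → (q0, baaba, #)
  read b, top #: go to q1, push XB# → (q1, aaba, XB#)
  read a, top X: go to q0, push XX → (q0, aba, XXB#)
  read a, top X: go to q1, push ε → (q1, ba, XB#)
  read b, top X: go to q0, push BX → (q0, a, BXB#)
  read a, top B: go to q2, push XB → (q2, ε, XBXB#)
All input consumed in state q2 with stack XBXB#.

XBXB#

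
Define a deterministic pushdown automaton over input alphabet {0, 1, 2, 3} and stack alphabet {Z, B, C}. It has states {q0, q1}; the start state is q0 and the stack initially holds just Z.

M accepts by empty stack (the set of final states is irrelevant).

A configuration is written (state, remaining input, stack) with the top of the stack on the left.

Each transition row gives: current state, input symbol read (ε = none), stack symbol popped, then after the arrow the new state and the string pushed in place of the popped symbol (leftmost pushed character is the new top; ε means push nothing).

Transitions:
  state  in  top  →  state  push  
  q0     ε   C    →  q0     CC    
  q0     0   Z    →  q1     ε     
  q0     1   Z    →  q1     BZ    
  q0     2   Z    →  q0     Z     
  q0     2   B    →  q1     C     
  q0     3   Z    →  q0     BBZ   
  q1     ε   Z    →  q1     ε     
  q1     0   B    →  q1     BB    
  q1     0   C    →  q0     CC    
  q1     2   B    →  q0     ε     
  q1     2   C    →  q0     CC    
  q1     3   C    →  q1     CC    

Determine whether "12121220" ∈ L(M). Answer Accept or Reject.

Accept

(q0, 12121220, Z)
  read 1, top Z: go to q1, push BZ → (q1, 2121220, BZ)
  read 2, top B: go to q0, push ε → (q0, 121220, Z)
  read 1, top Z: go to q1, push BZ → (q1, 21220, BZ)
  read 2, top B: go to q0, push ε → (q0, 1220, Z)
  read 1, top Z: go to q1, push BZ → (q1, 220, BZ)
  read 2, top B: go to q0, push ε → (q0, 20, Z)
  read 2, top Z: go to q0, push Z → (q0, 0, Z)
  read 0, top Z: go to q1, push ε → (q1, ε, ε)
All input consumed and the stack is empty.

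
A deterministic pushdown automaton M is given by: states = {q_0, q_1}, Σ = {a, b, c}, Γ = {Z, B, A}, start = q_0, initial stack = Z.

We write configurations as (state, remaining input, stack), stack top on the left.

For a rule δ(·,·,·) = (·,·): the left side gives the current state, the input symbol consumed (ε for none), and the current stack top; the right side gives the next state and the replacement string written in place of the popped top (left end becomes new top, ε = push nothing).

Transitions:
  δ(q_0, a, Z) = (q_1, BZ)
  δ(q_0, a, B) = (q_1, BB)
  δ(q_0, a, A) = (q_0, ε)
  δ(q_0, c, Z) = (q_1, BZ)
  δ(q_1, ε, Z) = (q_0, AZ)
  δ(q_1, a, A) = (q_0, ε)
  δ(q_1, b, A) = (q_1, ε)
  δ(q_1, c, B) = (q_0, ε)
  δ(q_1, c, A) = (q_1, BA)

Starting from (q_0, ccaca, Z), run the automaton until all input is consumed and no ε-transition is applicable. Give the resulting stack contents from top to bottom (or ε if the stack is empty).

(q_0, ccaca, Z) ⊢ (q_1, caca, BZ) ⊢ (q_0, aca, Z) ⊢ (q_1, ca, BZ) ⊢ (q_0, a, Z) ⊢ (q_1, ε, BZ)
All input consumed in state q_1 with stack BZ.

BZ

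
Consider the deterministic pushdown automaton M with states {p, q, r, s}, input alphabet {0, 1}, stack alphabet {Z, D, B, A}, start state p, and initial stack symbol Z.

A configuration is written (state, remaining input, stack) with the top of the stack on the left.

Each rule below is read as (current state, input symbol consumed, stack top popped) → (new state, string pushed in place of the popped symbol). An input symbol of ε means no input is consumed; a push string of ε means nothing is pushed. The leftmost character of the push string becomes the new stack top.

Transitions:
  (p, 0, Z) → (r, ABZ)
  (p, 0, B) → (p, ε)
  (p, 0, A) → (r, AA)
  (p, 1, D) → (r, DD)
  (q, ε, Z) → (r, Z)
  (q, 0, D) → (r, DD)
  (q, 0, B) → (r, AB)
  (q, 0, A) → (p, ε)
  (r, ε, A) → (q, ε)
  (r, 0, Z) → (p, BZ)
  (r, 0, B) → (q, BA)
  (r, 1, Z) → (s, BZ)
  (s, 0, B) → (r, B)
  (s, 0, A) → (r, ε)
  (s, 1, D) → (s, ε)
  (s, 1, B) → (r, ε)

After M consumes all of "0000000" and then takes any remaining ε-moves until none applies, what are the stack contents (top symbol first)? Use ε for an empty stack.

(p, 0000000, Z)
  read 0, top Z: go to r, push ABZ → (r, 000000, ABZ)
  ε-move, top A: go to q, push ε → (q, 000000, BZ)
  read 0, top B: go to r, push AB → (r, 00000, ABZ)
  ε-move, top A: go to q, push ε → (q, 00000, BZ)
  read 0, top B: go to r, push AB → (r, 0000, ABZ)
  ε-move, top A: go to q, push ε → (q, 0000, BZ)
  read 0, top B: go to r, push AB → (r, 000, ABZ)
  ε-move, top A: go to q, push ε → (q, 000, BZ)
  read 0, top B: go to r, push AB → (r, 00, ABZ)
  ε-move, top A: go to q, push ε → (q, 00, BZ)
  read 0, top B: go to r, push AB → (r, 0, ABZ)
  ε-move, top A: go to q, push ε → (q, 0, BZ)
  read 0, top B: go to r, push AB → (r, ε, ABZ)
  ε-move, top A: go to q, push ε → (q, ε, BZ)
All input consumed in state q with stack BZ.

BZ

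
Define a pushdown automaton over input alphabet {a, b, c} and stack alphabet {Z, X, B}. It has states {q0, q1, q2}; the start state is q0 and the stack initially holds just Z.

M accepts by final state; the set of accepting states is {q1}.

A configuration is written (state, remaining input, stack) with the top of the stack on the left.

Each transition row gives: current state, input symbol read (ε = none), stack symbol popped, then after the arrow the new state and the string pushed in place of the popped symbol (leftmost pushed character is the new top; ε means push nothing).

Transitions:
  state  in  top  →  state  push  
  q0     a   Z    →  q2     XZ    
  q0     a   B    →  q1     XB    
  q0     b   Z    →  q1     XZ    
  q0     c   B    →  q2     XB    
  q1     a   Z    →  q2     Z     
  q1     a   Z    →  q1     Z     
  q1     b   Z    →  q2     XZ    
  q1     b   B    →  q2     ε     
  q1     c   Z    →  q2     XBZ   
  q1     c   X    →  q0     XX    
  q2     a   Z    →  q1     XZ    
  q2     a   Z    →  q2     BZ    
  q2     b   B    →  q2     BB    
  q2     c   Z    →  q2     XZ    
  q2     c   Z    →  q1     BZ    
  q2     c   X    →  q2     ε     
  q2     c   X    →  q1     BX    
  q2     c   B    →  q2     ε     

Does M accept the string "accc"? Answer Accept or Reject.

Accept

One accepting computation: (q0, accc, Z) ⊢ (q2, ccc, XZ) ⊢ (q2, cc, Z) ⊢ (q2, c, XZ) ⊢ (q1, ε, BXZ)
All input consumed and state q1 ∈ F.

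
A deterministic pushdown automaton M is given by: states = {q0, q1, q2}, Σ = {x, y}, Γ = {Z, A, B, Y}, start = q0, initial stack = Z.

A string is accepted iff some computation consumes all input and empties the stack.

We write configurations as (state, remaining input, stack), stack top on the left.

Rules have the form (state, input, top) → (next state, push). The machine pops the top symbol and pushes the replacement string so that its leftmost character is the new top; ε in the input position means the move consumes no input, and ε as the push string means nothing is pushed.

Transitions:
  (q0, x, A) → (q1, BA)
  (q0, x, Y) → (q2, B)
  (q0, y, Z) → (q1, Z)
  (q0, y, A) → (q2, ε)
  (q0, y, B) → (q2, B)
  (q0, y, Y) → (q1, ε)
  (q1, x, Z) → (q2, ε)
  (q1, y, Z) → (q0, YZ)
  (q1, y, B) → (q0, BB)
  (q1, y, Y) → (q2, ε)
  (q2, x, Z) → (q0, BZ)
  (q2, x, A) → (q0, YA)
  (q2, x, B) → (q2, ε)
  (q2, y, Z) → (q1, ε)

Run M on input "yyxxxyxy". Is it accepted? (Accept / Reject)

(q0, yyxxxyxy, Z)
  read y, top Z: go to q1, push Z → (q1, yxxxyxy, Z)
  read y, top Z: go to q0, push YZ → (q0, xxxyxy, YZ)
  read x, top Y: go to q2, push B → (q2, xxyxy, BZ)
  read x, top B: go to q2, push ε → (q2, xyxy, Z)
  read x, top Z: go to q0, push BZ → (q0, yxy, BZ)
  read y, top B: go to q2, push B → (q2, xy, BZ)
  read x, top B: go to q2, push ε → (q2, y, Z)
  read y, top Z: go to q1, push ε → (q1, ε, ε)
All input consumed and the stack is empty.

Accept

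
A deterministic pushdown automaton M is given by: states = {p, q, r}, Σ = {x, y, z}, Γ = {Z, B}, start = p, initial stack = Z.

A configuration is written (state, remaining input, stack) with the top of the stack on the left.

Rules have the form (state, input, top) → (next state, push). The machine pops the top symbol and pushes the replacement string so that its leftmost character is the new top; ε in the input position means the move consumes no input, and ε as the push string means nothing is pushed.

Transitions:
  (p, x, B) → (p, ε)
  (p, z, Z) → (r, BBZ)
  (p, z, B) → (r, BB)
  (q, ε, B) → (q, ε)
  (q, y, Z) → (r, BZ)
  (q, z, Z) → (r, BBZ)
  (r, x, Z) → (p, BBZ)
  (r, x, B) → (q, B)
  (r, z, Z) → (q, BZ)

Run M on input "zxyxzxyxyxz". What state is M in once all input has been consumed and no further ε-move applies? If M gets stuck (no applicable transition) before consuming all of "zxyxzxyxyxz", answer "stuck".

r

(p, zxyxzxyxyxz, Z)
  read z, top Z: go to r, push BBZ → (r, xyxzxyxyxz, BBZ)
  read x, top B: go to q, push B → (q, yxzxyxyxz, BBZ)
  ε-move, top B: go to q, push ε → (q, yxzxyxyxz, BZ)
  ε-move, top B: go to q, push ε → (q, yxzxyxyxz, Z)
  read y, top Z: go to r, push BZ → (r, xzxyxyxz, BZ)
  read x, top B: go to q, push B → (q, zxyxyxz, BZ)
  ε-move, top B: go to q, push ε → (q, zxyxyxz, Z)
  read z, top Z: go to r, push BBZ → (r, xyxyxz, BBZ)
  read x, top B: go to q, push B → (q, yxyxz, BBZ)
  ε-move, top B: go to q, push ε → (q, yxyxz, BZ)
  ε-move, top B: go to q, push ε → (q, yxyxz, Z)
  read y, top Z: go to r, push BZ → (r, xyxz, BZ)
  read x, top B: go to q, push B → (q, yxz, BZ)
  ε-move, top B: go to q, push ε → (q, yxz, Z)
  read y, top Z: go to r, push BZ → (r, xz, BZ)
  read x, top B: go to q, push B → (q, z, BZ)
  ε-move, top B: go to q, push ε → (q, z, Z)
  read z, top Z: go to r, push BBZ → (r, ε, BBZ)
All input consumed; M is in state r.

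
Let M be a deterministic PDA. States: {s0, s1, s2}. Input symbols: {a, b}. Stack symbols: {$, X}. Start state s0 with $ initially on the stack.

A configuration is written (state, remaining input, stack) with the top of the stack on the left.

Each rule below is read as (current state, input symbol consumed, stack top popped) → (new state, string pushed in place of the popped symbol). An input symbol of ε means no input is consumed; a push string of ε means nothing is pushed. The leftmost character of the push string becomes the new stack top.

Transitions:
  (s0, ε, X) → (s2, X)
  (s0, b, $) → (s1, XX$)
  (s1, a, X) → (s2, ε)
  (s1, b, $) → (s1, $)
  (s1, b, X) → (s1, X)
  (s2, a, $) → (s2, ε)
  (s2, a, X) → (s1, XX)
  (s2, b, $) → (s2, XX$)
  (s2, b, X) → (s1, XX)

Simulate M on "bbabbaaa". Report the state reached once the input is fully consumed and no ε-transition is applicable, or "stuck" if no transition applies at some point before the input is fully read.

s2

(s0, bbabbaaa, $) ⊢ (s1, babbaaa, XX$) ⊢ (s1, abbaaa, XX$) ⊢ (s2, bbaaa, X$) ⊢ (s1, baaa, XX$) ⊢ (s1, aaa, XX$) ⊢ (s2, aa, X$) ⊢ (s1, a, XX$) ⊢ (s2, ε, X$)
All input consumed; M is in state s2.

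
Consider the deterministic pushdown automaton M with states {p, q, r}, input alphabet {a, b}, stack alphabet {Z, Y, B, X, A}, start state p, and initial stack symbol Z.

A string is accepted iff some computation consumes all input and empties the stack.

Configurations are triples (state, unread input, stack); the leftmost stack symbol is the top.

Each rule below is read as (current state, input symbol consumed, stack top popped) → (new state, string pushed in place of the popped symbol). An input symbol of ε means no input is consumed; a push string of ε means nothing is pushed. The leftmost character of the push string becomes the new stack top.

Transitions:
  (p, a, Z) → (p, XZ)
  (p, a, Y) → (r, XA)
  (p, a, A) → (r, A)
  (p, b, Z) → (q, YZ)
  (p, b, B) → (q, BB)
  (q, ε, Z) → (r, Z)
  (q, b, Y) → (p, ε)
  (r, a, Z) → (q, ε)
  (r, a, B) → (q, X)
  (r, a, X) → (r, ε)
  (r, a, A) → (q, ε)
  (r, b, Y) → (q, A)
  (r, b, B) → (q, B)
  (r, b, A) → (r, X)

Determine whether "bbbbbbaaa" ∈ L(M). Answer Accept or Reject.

(p, bbbbbbaaa, Z) ⊢ (q, bbbbbaaa, YZ) ⊢ (p, bbbbaaa, Z) ⊢ (q, bbbaaa, YZ) ⊢ (p, bbaaa, Z) ⊢ (q, baaa, YZ) ⊢ (p, aaa, Z) ⊢ (p, aa, XZ)
No transition applies at (p, aa, XZ); input not fully consumed.

Reject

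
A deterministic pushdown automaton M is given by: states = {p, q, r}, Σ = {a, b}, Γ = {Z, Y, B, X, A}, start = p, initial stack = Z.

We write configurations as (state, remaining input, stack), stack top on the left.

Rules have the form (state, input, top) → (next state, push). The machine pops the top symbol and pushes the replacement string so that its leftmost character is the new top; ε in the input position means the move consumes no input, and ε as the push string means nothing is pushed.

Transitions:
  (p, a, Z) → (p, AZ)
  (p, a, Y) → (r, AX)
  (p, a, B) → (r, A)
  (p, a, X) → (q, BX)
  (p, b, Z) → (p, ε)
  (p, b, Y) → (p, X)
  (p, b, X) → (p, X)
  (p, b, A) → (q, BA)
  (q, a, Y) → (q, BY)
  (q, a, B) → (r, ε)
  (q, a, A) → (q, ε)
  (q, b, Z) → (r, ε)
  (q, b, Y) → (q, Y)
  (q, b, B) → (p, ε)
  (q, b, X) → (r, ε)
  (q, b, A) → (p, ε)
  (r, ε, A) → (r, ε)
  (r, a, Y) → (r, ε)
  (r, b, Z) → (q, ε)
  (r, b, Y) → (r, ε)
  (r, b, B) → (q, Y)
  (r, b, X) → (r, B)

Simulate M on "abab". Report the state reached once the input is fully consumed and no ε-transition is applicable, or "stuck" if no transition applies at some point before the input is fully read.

(p, abab, Z) ⊢ (p, bab, AZ) ⊢ (q, ab, BAZ) ⊢ (r, b, AZ) ⊢ (r, b, Z) ⊢ (q, ε, ε)
All input consumed; M is in state q.

q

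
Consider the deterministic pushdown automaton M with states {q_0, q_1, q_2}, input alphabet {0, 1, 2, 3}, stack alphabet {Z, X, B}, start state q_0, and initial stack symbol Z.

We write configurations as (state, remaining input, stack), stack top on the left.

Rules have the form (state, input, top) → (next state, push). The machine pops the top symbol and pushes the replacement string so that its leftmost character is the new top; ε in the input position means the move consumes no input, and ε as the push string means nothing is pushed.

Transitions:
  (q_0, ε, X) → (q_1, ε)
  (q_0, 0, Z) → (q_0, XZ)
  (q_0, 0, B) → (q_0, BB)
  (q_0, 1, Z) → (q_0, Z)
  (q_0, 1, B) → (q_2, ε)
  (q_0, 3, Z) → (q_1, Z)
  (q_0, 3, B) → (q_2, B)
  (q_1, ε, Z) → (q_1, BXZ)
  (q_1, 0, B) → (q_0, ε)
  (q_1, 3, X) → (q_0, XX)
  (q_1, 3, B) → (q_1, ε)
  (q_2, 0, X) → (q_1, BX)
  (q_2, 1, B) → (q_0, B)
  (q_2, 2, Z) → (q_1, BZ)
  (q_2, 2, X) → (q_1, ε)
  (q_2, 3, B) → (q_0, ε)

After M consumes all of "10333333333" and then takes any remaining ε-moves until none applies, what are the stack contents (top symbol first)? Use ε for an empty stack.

XZ

(q_0, 10333333333, Z)
  read 1, top Z: go to q_0, push Z → (q_0, 0333333333, Z)
  read 0, top Z: go to q_0, push XZ → (q_0, 333333333, XZ)
  ε-move, top X: go to q_1, push ε → (q_1, 333333333, Z)
  ε-move, top Z: go to q_1, push BXZ → (q_1, 333333333, BXZ)
  read 3, top B: go to q_1, push ε → (q_1, 33333333, XZ)
  read 3, top X: go to q_0, push XX → (q_0, 3333333, XXZ)
  ε-move, top X: go to q_1, push ε → (q_1, 3333333, XZ)
  read 3, top X: go to q_0, push XX → (q_0, 333333, XXZ)
  ε-move, top X: go to q_1, push ε → (q_1, 333333, XZ)
  read 3, top X: go to q_0, push XX → (q_0, 33333, XXZ)
  ε-move, top X: go to q_1, push ε → (q_1, 33333, XZ)
  read 3, top X: go to q_0, push XX → (q_0, 3333, XXZ)
  ε-move, top X: go to q_1, push ε → (q_1, 3333, XZ)
  read 3, top X: go to q_0, push XX → (q_0, 333, XXZ)
  ε-move, top X: go to q_1, push ε → (q_1, 333, XZ)
  read 3, top X: go to q_0, push XX → (q_0, 33, XXZ)
  ε-move, top X: go to q_1, push ε → (q_1, 33, XZ)
  read 3, top X: go to q_0, push XX → (q_0, 3, XXZ)
  ε-move, top X: go to q_1, push ε → (q_1, 3, XZ)
  read 3, top X: go to q_0, push XX → (q_0, ε, XXZ)
  ε-move, top X: go to q_1, push ε → (q_1, ε, XZ)
All input consumed in state q_1 with stack XZ.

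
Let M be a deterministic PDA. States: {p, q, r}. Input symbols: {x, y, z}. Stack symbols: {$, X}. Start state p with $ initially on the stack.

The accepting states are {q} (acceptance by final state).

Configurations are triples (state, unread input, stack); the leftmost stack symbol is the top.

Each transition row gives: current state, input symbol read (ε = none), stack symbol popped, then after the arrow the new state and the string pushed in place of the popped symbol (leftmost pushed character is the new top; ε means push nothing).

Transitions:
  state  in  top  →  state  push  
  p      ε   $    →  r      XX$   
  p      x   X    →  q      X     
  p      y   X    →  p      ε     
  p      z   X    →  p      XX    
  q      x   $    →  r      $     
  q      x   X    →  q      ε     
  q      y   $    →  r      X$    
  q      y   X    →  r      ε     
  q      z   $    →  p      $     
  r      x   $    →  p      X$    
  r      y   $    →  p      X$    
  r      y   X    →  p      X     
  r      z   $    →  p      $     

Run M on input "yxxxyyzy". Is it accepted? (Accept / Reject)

(p, yxxxyyzy, $) ⊢ (r, yxxxyyzy, XX$) ⊢ (p, xxxyyzy, XX$) ⊢ (q, xxyyzy, XX$) ⊢ (q, xyyzy, X$) ⊢ (q, yyzy, $) ⊢ (r, yzy, X$) ⊢ (p, zy, X$) ⊢ (p, y, XX$) ⊢ (p, ε, X$)
All input consumed; state p ∉ F and no further ε-move applies.

Reject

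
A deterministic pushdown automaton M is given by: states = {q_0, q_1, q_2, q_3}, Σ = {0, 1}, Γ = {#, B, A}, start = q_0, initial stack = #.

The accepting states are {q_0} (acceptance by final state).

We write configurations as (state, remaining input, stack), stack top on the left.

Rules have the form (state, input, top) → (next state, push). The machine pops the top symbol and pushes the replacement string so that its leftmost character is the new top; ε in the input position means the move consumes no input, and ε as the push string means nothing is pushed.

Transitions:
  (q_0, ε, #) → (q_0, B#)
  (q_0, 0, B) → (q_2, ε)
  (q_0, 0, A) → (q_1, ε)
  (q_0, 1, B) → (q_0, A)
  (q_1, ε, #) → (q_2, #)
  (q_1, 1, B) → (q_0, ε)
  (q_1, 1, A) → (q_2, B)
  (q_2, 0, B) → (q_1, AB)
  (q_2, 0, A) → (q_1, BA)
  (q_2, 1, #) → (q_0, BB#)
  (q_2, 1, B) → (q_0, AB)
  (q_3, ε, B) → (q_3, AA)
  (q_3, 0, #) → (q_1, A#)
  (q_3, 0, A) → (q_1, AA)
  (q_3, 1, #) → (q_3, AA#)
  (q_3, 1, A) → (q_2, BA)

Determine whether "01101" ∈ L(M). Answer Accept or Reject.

Accept

(q_0, 01101, #) ⊢ (q_0, 01101, B#) ⊢ (q_2, 1101, #) ⊢ (q_0, 101, BB#) ⊢ (q_0, 01, AB#) ⊢ (q_1, 1, B#) ⊢ (q_0, ε, #)
All input consumed; state q_0 ∈ F.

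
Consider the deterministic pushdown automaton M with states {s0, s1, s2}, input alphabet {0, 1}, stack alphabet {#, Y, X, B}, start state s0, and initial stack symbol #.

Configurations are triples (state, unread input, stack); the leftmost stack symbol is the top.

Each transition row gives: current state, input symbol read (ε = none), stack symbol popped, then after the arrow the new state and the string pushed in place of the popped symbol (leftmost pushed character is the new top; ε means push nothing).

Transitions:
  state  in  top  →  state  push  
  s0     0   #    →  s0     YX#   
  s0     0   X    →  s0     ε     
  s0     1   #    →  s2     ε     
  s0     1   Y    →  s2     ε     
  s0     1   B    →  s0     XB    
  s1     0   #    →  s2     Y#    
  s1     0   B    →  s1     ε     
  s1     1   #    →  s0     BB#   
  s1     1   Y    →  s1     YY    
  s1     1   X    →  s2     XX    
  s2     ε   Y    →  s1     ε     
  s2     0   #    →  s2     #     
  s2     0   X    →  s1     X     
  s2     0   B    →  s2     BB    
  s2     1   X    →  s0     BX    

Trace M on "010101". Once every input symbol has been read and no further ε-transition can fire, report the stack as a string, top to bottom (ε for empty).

XXX#

(s0, 010101, #) ⊢ (s0, 10101, YX#) ⊢ (s2, 0101, X#) ⊢ (s1, 101, X#) ⊢ (s2, 01, XX#) ⊢ (s1, 1, XX#) ⊢ (s2, ε, XXX#)
All input consumed in state s2 with stack XXX#.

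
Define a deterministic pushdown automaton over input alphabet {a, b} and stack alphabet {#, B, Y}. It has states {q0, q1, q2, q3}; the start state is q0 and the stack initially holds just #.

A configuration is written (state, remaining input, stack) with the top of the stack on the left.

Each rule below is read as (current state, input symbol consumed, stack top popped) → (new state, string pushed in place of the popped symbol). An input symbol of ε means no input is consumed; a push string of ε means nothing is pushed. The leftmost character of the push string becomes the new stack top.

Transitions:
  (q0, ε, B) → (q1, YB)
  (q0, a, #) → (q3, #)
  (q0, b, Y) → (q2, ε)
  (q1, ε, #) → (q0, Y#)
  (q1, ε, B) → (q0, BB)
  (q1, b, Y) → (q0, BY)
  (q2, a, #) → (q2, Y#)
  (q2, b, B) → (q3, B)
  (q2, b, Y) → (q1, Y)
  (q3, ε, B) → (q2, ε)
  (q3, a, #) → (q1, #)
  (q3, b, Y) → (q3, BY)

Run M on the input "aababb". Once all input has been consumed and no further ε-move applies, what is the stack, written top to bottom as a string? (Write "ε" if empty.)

(q0, aababb, #)
  read a, top #: go to q3, push # → (q3, ababb, #)
  read a, top #: go to q1, push # → (q1, babb, #)
  ε-move, top #: go to q0, push Y# → (q0, babb, Y#)
  read b, top Y: go to q2, push ε → (q2, abb, #)
  read a, top #: go to q2, push Y# → (q2, bb, Y#)
  read b, top Y: go to q1, push Y → (q1, b, Y#)
  read b, top Y: go to q0, push BY → (q0, ε, BY#)
  ε-move, top B: go to q1, push YB → (q1, ε, YBY#)
All input consumed in state q1 with stack YBY#.

YBY#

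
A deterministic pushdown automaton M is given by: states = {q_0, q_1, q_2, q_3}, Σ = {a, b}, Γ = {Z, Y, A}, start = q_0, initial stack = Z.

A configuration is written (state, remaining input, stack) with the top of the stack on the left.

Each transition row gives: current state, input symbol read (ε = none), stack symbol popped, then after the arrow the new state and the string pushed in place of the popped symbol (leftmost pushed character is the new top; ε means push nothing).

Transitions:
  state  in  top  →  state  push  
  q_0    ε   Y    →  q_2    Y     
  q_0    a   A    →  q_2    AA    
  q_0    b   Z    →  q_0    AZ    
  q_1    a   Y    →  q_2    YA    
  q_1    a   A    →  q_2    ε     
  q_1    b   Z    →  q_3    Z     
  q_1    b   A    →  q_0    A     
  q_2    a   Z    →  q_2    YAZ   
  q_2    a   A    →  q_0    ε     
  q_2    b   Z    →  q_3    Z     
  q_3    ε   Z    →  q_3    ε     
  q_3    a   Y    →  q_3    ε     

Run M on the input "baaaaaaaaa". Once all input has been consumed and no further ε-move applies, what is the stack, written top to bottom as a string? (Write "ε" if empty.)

AAZ

(q_0, baaaaaaaaa, Z)
  read b, top Z: go to q_0, push AZ → (q_0, aaaaaaaaa, AZ)
  read a, top A: go to q_2, push AA → (q_2, aaaaaaaa, AAZ)
  read a, top A: go to q_0, push ε → (q_0, aaaaaaa, AZ)
  read a, top A: go to q_2, push AA → (q_2, aaaaaa, AAZ)
  read a, top A: go to q_0, push ε → (q_0, aaaaa, AZ)
  read a, top A: go to q_2, push AA → (q_2, aaaa, AAZ)
  read a, top A: go to q_0, push ε → (q_0, aaa, AZ)
  read a, top A: go to q_2, push AA → (q_2, aa, AAZ)
  read a, top A: go to q_0, push ε → (q_0, a, AZ)
  read a, top A: go to q_2, push AA → (q_2, ε, AAZ)
All input consumed in state q_2 with stack AAZ.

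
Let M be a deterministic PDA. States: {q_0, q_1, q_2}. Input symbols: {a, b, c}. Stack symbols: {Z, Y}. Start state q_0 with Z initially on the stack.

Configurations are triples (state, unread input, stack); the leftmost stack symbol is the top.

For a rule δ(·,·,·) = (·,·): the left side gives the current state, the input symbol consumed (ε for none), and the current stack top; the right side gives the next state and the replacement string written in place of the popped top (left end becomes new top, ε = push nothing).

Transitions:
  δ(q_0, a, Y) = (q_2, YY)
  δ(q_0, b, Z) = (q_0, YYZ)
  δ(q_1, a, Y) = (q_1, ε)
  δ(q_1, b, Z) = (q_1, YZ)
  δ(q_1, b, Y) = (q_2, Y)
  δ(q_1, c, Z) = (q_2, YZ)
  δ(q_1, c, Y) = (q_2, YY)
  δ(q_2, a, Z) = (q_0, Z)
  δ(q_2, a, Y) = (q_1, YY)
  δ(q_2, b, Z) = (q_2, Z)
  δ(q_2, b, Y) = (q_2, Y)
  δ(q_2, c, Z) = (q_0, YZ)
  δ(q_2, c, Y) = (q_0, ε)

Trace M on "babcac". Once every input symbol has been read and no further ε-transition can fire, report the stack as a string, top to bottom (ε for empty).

(q_0, babcac, Z)
  read b, top Z: go to q_0, push YYZ → (q_0, abcac, YYZ)
  read a, top Y: go to q_2, push YY → (q_2, bcac, YYYZ)
  read b, top Y: go to q_2, push Y → (q_2, cac, YYYZ)
  read c, top Y: go to q_0, push ε → (q_0, ac, YYZ)
  read a, top Y: go to q_2, push YY → (q_2, c, YYYZ)
  read c, top Y: go to q_0, push ε → (q_0, ε, YYZ)
All input consumed in state q_0 with stack YYZ.

YYZ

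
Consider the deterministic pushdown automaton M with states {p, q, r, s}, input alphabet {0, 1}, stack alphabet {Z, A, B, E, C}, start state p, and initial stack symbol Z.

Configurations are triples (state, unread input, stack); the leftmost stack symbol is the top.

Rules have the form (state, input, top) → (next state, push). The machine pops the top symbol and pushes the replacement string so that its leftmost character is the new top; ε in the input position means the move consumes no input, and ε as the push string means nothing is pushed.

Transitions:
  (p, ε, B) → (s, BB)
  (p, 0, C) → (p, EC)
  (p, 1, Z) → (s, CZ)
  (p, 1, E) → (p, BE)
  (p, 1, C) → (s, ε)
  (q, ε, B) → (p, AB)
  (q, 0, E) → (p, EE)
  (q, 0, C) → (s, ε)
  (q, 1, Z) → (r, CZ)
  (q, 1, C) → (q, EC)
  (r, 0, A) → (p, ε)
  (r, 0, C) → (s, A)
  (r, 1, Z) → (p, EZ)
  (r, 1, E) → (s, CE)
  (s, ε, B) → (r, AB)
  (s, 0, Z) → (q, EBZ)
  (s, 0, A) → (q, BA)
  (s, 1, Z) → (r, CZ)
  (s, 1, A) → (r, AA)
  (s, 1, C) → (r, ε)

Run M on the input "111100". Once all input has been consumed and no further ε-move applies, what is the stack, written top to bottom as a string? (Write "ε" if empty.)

ABBBBEZ

(p, 111100, Z)
  read 1, top Z: go to s, push CZ → (s, 11100, CZ)
  read 1, top C: go to r, push ε → (r, 1100, Z)
  read 1, top Z: go to p, push EZ → (p, 100, EZ)
  read 1, top E: go to p, push BE → (p, 00, BEZ)
  ε-move, top B: go to s, push BB → (s, 00, BBEZ)
  ε-move, top B: go to r, push AB → (r, 00, ABBEZ)
  read 0, top A: go to p, push ε → (p, 0, BBEZ)
  ε-move, top B: go to s, push BB → (s, 0, BBBEZ)
  ε-move, top B: go to r, push AB → (r, 0, ABBBEZ)
  read 0, top A: go to p, push ε → (p, ε, BBBEZ)
  ε-move, top B: go to s, push BB → (s, ε, BBBBEZ)
  ε-move, top B: go to r, push AB → (r, ε, ABBBBEZ)
All input consumed in state r with stack ABBBBEZ.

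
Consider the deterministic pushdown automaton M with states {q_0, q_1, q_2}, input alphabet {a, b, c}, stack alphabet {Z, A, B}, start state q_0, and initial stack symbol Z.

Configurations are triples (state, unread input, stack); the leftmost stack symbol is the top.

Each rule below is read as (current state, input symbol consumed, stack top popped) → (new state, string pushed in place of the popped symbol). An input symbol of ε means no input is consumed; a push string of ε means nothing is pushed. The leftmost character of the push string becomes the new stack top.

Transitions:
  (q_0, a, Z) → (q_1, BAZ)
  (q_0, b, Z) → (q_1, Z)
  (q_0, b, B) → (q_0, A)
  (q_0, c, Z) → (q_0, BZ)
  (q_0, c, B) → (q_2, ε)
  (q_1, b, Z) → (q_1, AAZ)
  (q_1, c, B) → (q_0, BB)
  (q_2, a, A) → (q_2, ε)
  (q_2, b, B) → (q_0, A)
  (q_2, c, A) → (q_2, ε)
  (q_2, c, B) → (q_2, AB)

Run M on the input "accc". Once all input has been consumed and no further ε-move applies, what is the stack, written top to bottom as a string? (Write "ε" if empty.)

ABAZ

(q_0, accc, Z)
  read a, top Z: go to q_1, push BAZ → (q_1, ccc, BAZ)
  read c, top B: go to q_0, push BB → (q_0, cc, BBAZ)
  read c, top B: go to q_2, push ε → (q_2, c, BAZ)
  read c, top B: go to q_2, push AB → (q_2, ε, ABAZ)
All input consumed in state q_2 with stack ABAZ.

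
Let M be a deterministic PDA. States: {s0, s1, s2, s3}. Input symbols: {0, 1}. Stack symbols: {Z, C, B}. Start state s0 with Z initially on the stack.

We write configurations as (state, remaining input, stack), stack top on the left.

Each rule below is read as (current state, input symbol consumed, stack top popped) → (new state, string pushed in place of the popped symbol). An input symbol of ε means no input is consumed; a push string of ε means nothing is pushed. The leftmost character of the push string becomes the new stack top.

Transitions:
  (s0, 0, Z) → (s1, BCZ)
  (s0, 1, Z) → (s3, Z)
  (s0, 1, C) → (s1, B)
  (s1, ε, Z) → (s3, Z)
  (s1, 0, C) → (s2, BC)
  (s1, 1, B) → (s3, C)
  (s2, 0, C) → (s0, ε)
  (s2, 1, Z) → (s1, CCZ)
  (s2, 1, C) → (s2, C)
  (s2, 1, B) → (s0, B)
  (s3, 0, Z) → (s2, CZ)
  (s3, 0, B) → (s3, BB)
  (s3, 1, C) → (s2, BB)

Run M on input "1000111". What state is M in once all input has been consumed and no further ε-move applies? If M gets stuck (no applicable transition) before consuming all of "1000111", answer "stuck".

s0

(s0, 1000111, Z) ⊢ (s3, 000111, Z) ⊢ (s2, 00111, CZ) ⊢ (s0, 0111, Z) ⊢ (s1, 111, BCZ) ⊢ (s3, 11, CCZ) ⊢ (s2, 1, BBCZ) ⊢ (s0, ε, BBCZ)
All input consumed; M is in state s0.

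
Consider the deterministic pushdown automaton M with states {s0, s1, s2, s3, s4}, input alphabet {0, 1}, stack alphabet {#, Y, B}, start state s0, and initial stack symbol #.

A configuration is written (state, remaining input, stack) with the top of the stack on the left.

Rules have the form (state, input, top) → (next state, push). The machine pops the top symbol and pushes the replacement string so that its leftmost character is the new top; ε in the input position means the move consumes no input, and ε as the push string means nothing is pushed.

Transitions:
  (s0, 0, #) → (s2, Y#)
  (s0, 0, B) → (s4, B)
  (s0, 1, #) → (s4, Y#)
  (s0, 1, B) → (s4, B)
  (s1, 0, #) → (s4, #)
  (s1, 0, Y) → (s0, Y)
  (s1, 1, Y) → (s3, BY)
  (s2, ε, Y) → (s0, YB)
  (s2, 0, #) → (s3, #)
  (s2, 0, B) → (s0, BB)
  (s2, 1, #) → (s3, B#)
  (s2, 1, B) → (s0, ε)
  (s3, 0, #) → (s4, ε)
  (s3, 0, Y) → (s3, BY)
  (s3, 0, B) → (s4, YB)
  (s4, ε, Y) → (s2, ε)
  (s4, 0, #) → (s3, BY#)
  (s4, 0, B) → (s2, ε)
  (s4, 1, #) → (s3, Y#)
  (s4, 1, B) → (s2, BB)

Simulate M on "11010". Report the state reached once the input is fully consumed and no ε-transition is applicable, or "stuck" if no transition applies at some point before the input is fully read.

s0

(s0, 11010, #)
  read 1, top #: go to s4, push Y# → (s4, 1010, Y#)
  ε-move, top Y: go to s2, push ε → (s2, 1010, #)
  read 1, top #: go to s3, push B# → (s3, 010, B#)
  read 0, top B: go to s4, push YB → (s4, 10, YB#)
  ε-move, top Y: go to s2, push ε → (s2, 10, B#)
  read 1, top B: go to s0, push ε → (s0, 0, #)
  read 0, top #: go to s2, push Y# → (s2, ε, Y#)
  ε-move, top Y: go to s0, push YB → (s0, ε, YB#)
All input consumed; M is in state s0.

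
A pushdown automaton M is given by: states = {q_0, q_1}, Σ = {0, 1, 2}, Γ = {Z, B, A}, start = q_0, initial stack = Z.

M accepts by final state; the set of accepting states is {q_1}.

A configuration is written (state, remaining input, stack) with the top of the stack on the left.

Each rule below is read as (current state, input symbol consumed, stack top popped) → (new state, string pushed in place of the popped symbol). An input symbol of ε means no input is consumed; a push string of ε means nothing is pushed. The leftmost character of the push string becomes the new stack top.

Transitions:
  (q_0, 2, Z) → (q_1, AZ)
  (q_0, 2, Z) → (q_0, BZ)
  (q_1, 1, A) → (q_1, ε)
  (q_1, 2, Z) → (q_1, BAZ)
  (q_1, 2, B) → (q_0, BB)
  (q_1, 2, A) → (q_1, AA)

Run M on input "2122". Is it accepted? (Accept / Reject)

No computation consumes all input and reaches a final state.

Reject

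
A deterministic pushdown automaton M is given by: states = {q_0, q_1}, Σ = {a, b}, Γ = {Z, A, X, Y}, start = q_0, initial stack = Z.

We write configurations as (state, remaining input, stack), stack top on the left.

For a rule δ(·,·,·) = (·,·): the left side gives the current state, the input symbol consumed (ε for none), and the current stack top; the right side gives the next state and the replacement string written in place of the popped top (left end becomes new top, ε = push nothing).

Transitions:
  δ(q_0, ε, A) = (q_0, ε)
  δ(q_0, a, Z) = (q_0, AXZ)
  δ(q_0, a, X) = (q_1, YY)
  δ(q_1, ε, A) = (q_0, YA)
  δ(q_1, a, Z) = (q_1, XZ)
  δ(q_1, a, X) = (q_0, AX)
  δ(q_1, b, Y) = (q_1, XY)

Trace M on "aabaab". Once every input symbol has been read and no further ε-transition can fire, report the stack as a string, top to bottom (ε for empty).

XYYYYZ

(q_0, aabaab, Z)
  read a, top Z: go to q_0, push AXZ → (q_0, abaab, AXZ)
  ε-move, top A: go to q_0, push ε → (q_0, abaab, XZ)
  read a, top X: go to q_1, push YY → (q_1, baab, YYZ)
  read b, top Y: go to q_1, push XY → (q_1, aab, XYYZ)
  read a, top X: go to q_0, push AX → (q_0, ab, AXYYZ)
  ε-move, top A: go to q_0, push ε → (q_0, ab, XYYZ)
  read a, top X: go to q_1, push YY → (q_1, b, YYYYZ)
  read b, top Y: go to q_1, push XY → (q_1, ε, XYYYYZ)
All input consumed in state q_1 with stack XYYYYZ.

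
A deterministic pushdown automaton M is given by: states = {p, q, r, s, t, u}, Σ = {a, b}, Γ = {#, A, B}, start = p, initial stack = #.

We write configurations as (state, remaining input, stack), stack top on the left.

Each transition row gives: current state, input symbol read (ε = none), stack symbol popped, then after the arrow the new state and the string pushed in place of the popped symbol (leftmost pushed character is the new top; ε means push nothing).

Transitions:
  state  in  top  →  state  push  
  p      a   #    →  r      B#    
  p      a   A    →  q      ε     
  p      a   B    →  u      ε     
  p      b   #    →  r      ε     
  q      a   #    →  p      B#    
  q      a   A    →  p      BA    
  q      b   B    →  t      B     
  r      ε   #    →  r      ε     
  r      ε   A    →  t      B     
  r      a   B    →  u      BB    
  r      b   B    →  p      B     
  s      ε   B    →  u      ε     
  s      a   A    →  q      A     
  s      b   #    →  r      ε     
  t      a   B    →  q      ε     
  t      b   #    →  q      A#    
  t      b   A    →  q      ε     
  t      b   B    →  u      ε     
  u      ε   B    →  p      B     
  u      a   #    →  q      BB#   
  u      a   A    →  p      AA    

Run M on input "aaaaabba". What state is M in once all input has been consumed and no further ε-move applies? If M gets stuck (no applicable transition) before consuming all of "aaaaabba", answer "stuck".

u

(p, aaaaabba, #)
  read a, top #: go to r, push B# → (r, aaaabba, B#)
  read a, top B: go to u, push BB → (u, aaabba, BB#)
  ε-move, top B: go to p, push B → (p, aaabba, BB#)
  read a, top B: go to u, push ε → (u, aabba, B#)
  ε-move, top B: go to p, push B → (p, aabba, B#)
  read a, top B: go to u, push ε → (u, abba, #)
  read a, top #: go to q, push BB# → (q, bba, BB#)
  read b, top B: go to t, push B → (t, ba, BB#)
  read b, top B: go to u, push ε → (u, a, B#)
  ε-move, top B: go to p, push B → (p, a, B#)
  read a, top B: go to u, push ε → (u, ε, #)
All input consumed; M is in state u.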